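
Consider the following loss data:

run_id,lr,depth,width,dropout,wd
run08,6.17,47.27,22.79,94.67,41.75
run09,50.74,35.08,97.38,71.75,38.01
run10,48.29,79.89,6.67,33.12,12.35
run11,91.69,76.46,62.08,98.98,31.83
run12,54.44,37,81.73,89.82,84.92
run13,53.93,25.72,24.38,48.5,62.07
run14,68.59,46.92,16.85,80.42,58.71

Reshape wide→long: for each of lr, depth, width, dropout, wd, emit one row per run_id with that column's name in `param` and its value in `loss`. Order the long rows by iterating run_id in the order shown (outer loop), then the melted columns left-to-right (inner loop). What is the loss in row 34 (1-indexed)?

80.42

35 rows total (7 × 5). Row 34: index ⌊(34-1)/5⌋ = 6 into run_id → run14; (34-1) mod 5 = 3 into the melted columns → dropout.
So row 34 is (run14, dropout, 80.42); loss = 80.42.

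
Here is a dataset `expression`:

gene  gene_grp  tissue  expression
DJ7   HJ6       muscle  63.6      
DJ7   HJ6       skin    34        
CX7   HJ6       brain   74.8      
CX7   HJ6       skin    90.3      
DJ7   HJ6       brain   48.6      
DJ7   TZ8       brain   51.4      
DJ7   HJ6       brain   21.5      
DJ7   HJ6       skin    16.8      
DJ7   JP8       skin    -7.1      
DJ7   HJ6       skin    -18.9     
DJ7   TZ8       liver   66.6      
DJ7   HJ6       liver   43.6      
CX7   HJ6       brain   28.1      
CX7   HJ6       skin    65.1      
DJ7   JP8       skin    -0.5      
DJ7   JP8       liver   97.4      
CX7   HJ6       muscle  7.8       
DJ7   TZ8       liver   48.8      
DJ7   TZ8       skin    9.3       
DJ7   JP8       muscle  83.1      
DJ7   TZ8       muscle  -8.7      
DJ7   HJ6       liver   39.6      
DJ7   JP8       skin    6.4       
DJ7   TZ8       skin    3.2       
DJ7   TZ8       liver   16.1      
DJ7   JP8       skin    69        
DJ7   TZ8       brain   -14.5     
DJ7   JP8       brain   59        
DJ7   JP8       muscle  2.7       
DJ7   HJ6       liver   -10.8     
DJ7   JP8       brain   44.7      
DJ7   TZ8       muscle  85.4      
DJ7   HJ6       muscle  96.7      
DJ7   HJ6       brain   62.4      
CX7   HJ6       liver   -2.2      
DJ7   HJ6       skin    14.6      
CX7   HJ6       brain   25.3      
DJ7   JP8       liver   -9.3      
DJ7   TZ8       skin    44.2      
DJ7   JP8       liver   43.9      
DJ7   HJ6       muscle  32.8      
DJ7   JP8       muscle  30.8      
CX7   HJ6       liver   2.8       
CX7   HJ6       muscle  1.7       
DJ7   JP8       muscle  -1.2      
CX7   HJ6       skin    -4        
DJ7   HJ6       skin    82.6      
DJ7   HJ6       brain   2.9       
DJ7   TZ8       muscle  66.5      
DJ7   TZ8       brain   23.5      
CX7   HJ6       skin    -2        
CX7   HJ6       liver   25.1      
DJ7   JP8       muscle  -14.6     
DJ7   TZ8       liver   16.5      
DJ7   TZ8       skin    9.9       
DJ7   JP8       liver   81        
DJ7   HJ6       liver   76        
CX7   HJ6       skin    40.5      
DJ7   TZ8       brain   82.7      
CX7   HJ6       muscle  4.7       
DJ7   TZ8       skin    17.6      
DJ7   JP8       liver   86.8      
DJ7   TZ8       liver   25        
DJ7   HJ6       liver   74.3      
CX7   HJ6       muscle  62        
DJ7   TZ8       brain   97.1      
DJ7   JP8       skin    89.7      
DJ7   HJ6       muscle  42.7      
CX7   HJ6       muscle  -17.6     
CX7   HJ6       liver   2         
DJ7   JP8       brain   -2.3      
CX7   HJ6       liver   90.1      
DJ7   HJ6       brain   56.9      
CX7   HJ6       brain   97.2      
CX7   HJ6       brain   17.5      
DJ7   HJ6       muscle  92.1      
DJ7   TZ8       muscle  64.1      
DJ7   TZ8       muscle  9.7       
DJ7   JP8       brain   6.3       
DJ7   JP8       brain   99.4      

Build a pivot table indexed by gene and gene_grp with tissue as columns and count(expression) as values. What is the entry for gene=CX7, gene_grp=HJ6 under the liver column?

Rows with gene=CX7, gene_grp=HJ6 and tissue=liver: expression values are -2.2, 2.8, 25.1, 2, 90.1.
5 rows match — count = 5.

5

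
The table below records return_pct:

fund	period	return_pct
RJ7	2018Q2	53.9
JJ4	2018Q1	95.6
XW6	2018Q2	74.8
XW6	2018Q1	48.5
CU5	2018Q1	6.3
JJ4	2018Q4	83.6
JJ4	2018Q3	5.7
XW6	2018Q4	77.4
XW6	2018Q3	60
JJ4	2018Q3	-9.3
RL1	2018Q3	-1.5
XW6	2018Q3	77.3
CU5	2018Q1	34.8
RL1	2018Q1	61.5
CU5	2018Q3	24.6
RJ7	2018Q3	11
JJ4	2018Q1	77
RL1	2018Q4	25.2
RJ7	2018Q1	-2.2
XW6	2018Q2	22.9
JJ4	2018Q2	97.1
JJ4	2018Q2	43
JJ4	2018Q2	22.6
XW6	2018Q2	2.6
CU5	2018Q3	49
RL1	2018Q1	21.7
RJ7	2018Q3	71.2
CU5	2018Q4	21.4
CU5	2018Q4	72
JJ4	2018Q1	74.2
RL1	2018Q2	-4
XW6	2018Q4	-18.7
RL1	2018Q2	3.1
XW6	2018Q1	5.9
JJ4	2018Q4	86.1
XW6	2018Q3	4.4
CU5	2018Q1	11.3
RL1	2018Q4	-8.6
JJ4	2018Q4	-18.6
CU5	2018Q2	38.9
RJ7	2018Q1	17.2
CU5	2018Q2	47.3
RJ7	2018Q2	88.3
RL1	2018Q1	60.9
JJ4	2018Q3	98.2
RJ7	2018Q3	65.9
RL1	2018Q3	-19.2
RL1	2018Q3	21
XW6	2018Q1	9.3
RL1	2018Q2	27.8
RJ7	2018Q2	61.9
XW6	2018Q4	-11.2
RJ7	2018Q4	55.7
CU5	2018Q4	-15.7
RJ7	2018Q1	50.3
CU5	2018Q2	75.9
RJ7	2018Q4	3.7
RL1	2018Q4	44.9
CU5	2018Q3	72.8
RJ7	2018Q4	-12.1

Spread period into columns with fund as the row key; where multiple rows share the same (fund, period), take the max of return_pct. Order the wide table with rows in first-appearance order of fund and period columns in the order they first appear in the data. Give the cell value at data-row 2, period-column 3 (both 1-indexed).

With rows in first-appearance order of fund, row 2 is fund=JJ4. period columns in first-appearance order: 2018Q2, 2018Q1, 2018Q4, 2018Q3; column 3 is 2018Q4.
Long rows with fund=JJ4, period=2018Q4: max(83.6, 86.1, -18.6) = 86.1.

86.1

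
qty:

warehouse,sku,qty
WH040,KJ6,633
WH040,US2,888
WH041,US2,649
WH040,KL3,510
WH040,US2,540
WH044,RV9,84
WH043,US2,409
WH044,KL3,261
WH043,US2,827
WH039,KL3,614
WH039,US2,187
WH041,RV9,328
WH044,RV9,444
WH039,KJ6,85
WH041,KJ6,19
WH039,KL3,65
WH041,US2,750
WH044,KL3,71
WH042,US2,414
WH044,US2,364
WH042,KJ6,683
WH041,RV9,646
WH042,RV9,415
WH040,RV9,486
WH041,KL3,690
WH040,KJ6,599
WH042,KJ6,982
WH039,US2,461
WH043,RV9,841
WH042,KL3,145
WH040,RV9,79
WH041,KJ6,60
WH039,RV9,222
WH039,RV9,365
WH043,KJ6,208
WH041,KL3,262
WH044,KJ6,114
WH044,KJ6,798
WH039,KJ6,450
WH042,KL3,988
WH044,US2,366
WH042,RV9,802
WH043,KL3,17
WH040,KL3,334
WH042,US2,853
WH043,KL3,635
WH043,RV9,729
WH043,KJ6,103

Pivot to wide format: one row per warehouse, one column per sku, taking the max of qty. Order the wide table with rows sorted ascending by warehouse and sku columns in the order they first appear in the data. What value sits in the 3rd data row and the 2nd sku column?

750

With rows sorted ascending by warehouse, row 3 is warehouse=WH041. sku columns in first-appearance order: KJ6, US2, KL3, RV9; column 2 is US2.
Long rows with warehouse=WH041, sku=US2: max(649, 750) = 750.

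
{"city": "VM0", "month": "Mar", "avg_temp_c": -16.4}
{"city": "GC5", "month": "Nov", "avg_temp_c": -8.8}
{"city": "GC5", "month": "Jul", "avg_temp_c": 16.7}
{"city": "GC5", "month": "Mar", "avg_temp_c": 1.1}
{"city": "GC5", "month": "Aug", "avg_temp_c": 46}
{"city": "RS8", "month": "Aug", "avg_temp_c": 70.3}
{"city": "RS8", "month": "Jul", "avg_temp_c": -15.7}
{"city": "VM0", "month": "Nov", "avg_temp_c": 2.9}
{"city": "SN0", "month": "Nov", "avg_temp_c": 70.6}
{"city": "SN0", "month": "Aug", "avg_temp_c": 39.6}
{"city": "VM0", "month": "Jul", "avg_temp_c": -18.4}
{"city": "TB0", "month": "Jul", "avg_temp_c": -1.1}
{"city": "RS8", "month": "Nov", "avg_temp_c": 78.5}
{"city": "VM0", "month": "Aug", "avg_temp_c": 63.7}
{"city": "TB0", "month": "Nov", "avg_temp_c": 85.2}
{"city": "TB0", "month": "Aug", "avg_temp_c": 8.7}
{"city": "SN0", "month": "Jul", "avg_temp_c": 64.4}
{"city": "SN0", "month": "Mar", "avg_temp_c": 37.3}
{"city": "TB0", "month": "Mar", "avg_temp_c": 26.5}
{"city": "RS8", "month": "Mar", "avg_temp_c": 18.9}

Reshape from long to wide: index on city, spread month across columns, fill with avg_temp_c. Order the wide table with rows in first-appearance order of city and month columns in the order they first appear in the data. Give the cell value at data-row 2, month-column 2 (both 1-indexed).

With rows in first-appearance order of city, row 2 is city=GC5. month columns in first-appearance order: Mar, Nov, Jul, Aug; column 2 is Nov.
Long rows with city=GC5, month=Nov: avg_temp_c = -8.8.

-8.8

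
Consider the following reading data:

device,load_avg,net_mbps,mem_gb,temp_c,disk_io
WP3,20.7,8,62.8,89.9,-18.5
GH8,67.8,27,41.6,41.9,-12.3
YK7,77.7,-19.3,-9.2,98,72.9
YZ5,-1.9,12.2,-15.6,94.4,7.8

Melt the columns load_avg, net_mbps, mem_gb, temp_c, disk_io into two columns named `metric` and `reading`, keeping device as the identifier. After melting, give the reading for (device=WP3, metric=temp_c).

89.9

Unpivoting turns each (device, wide-column) pair into one long row.
The wide cell at row WP3, column temp_c holds 89.9, so the long row (WP3, temp_c) has reading=89.9.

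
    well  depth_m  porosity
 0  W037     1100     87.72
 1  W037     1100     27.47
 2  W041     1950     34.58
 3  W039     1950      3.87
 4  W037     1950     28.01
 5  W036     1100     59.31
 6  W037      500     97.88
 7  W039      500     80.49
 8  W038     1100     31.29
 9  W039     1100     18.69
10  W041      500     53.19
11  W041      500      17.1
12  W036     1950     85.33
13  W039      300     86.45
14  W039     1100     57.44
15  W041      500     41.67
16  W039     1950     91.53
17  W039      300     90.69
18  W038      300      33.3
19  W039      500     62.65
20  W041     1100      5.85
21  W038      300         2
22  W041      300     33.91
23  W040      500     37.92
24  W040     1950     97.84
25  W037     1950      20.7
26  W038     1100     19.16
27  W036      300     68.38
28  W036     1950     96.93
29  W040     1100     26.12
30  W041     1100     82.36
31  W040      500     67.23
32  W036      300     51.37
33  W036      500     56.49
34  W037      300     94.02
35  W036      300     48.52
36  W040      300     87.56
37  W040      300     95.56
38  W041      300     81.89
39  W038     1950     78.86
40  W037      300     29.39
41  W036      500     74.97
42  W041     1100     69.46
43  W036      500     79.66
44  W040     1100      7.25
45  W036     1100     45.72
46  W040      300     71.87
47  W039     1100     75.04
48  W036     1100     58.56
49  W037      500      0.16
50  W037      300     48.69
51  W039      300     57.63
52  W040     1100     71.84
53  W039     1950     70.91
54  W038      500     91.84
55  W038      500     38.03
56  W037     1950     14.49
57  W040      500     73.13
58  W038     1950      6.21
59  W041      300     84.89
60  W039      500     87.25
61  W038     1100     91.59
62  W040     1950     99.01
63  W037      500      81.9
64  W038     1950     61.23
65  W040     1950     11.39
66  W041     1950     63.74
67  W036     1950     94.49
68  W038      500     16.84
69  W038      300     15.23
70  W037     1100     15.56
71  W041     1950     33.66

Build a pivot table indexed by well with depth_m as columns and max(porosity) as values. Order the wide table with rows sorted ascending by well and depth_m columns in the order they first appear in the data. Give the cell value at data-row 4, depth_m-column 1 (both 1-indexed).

75.04

With rows sorted ascending by well, row 4 is well=W039. depth_m columns in first-appearance order: 1100, 1950, 500, 300; column 1 is 1100.
Long rows with well=W039, depth_m=1100: max(18.69, 57.44, 75.04) = 75.04.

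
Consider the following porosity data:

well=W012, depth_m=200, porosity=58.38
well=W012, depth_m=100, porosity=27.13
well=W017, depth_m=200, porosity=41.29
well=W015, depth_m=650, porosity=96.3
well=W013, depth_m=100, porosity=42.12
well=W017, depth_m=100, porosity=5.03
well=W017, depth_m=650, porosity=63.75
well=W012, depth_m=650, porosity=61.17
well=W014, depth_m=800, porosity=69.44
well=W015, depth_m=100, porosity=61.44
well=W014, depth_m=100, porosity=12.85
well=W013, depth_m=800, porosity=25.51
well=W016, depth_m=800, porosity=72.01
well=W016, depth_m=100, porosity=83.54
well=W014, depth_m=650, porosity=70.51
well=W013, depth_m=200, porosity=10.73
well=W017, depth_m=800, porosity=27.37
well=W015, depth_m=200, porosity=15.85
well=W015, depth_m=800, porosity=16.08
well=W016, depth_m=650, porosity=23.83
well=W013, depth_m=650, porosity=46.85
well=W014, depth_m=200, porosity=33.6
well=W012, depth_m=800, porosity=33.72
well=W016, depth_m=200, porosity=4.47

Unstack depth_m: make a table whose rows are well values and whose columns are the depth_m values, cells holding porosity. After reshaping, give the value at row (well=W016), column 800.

72.01

Wide layout: rows indexed by well, columns are the 4 distinct depth_m values (200, 100, 650, 800).
Cell (well=W016, depth_m=800) draws from the long row where well=W016 and depth_m=800, which has porosity=72.01.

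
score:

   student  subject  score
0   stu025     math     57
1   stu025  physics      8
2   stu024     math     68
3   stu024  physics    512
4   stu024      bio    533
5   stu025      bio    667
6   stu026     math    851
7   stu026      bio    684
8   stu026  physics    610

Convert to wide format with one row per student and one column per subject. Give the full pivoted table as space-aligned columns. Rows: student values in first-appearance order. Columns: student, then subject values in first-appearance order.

Columns: student plus the 3 distinct subject values (math, physics, bio).
For example, row stu025 column math takes score=57 from the long row (stu025, math).

student  math  physics  bio
stu025   57    8        667
stu024   68    512      533
stu026   851   610      684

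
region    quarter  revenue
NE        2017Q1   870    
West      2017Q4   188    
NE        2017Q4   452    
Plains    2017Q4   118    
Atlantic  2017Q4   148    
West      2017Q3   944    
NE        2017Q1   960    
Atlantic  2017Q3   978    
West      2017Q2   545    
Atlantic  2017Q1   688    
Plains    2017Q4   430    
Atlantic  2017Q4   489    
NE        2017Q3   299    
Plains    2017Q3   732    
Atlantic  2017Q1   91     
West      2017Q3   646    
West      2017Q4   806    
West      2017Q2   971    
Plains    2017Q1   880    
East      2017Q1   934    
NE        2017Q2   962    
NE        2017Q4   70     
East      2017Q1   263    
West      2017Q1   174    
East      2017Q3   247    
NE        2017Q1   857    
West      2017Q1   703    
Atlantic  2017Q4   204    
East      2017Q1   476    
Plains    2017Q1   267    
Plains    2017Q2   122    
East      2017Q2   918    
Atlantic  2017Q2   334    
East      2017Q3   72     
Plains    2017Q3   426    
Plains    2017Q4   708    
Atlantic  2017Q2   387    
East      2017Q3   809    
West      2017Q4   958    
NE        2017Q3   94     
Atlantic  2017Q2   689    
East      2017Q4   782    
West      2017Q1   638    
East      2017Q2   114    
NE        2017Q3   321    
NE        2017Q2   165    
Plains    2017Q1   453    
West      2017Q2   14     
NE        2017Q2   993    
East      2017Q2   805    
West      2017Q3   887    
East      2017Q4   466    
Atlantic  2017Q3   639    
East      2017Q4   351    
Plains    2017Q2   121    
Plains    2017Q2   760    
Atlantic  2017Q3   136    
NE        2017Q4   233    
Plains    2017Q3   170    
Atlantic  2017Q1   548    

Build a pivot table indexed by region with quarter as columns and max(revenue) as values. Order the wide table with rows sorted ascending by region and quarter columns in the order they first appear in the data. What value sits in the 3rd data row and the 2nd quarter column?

452

With rows sorted ascending by region, row 3 is region=NE. quarter columns in first-appearance order: 2017Q1, 2017Q4, 2017Q3, 2017Q2; column 2 is 2017Q4.
Long rows with region=NE, quarter=2017Q4: max(452, 70, 233) = 452.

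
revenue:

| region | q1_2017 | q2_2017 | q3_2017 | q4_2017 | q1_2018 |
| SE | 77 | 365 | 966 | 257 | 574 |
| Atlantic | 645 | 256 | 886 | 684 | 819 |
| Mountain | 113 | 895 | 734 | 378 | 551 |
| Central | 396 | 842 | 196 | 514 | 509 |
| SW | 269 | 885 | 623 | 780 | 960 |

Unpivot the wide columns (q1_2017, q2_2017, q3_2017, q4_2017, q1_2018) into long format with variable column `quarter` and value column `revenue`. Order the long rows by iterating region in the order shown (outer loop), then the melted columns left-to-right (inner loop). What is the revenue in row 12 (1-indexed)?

25 rows total (5 × 5). Row 12: index ⌊(12-1)/5⌋ = 2 into region → Mountain; (12-1) mod 5 = 1 into the melted columns → q2_2017.
So row 12 is (Mountain, q2_2017, 895); revenue = 895.

895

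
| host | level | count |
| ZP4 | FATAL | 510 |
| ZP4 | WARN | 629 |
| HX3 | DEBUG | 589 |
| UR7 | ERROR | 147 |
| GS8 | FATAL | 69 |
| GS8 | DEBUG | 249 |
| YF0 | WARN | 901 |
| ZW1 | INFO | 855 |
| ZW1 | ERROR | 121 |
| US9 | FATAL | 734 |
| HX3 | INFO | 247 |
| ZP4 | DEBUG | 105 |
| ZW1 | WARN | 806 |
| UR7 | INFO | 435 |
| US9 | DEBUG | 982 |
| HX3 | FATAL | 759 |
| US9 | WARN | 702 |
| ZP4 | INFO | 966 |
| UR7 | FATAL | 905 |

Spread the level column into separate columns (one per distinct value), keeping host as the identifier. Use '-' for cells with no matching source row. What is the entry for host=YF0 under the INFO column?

No long-format row has host=YF0 and level=INFO, so the cell is -.

-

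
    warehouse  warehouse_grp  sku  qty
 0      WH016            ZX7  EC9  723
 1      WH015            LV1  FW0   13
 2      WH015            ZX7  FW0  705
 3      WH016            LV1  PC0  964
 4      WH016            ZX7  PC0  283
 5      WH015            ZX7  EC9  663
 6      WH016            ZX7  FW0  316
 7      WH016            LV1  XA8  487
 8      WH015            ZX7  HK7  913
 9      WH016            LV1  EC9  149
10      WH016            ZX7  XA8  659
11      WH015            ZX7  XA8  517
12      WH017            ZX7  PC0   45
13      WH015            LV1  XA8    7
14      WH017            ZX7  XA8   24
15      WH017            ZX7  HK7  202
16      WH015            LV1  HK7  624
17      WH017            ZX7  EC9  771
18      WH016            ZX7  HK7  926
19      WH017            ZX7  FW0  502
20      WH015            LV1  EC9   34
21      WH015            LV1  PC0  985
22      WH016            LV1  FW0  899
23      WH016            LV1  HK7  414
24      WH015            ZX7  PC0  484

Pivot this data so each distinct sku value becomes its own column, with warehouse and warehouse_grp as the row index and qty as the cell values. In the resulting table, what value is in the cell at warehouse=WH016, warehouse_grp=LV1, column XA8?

487

Wide layout: rows indexed by warehouse and warehouse_grp, columns are the 5 distinct sku values (EC9, FW0, PC0, XA8, HK7).
Cell (warehouse=WH016, warehouse_grp=LV1, sku=XA8) draws from the long row where warehouse=WH016, warehouse_grp=LV1 and sku=XA8, which has qty=487.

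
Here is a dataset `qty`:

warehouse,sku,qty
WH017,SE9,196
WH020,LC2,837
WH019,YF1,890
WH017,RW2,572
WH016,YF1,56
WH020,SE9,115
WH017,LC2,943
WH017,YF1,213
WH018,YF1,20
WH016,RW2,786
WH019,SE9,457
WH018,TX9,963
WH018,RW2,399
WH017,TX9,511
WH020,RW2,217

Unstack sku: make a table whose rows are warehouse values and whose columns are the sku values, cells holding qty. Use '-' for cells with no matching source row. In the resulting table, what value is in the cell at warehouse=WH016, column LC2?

No long-format row has warehouse=WH016 and sku=LC2, so the cell is -.

-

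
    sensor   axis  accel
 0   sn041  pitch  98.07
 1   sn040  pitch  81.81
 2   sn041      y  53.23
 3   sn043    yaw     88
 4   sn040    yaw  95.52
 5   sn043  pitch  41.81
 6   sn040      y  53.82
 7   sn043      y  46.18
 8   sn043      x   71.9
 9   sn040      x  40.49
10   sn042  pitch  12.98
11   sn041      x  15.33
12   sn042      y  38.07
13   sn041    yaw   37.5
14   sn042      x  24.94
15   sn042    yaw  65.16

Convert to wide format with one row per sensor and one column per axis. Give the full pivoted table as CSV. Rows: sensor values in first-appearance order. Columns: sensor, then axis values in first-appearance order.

Columns: sensor plus the 4 distinct axis values (pitch, y, yaw, x).
For example, row sn041 column pitch takes accel=98.07 from the long row (sn041, pitch).

sensor,pitch,y,yaw,x
sn041,98.07,53.23,37.5,15.33
sn040,81.81,53.82,95.52,40.49
sn043,41.81,46.18,88,71.9
sn042,12.98,38.07,65.16,24.94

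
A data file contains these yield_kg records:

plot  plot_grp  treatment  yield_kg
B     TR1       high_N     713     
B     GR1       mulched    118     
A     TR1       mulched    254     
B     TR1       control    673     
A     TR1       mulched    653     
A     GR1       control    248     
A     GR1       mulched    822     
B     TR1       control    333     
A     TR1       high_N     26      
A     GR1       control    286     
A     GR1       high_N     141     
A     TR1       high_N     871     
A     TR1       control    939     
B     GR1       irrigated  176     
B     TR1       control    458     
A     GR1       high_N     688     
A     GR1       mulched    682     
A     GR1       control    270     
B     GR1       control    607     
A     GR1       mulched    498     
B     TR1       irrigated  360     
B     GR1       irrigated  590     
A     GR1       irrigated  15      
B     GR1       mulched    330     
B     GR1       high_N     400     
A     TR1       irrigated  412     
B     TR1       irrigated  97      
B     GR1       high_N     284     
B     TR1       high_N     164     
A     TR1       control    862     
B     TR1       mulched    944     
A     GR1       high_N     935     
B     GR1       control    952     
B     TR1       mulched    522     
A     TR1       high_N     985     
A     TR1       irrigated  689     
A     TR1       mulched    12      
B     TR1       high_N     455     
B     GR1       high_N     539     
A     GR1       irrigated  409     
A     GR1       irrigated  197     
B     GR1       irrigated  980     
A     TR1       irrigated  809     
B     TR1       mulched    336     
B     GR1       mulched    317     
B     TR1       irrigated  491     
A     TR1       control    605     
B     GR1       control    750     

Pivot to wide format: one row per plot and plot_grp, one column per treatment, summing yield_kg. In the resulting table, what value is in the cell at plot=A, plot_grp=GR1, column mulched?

Rows with plot=A, plot_grp=GR1 and treatment=mulched: yield_kg values are 822, 682, 498.
822 + 682 + 498 = 2002.

2002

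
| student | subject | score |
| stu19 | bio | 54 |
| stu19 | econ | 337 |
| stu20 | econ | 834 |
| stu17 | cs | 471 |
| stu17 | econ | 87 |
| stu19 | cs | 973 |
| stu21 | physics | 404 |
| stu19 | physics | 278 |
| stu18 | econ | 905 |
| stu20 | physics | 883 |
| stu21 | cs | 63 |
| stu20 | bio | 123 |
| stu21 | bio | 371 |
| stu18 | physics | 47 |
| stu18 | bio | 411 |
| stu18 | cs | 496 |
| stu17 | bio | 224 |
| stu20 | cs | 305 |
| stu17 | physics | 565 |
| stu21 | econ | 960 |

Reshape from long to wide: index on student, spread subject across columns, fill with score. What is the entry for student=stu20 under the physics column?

Wide layout: rows indexed by student, columns are the 4 distinct subject values (bio, econ, cs, physics).
Cell (student=stu20, subject=physics) draws from the long row where student=stu20 and subject=physics, which has score=883.

883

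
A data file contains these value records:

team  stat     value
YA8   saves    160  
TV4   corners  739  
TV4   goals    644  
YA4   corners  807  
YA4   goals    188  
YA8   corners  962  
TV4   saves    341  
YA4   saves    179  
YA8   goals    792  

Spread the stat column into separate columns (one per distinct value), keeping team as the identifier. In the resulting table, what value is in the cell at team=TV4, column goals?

Wide layout: rows indexed by team, columns are the 3 distinct stat values (saves, corners, goals).
Cell (team=TV4, stat=goals) draws from the long row where team=TV4 and stat=goals, which has value=644.

644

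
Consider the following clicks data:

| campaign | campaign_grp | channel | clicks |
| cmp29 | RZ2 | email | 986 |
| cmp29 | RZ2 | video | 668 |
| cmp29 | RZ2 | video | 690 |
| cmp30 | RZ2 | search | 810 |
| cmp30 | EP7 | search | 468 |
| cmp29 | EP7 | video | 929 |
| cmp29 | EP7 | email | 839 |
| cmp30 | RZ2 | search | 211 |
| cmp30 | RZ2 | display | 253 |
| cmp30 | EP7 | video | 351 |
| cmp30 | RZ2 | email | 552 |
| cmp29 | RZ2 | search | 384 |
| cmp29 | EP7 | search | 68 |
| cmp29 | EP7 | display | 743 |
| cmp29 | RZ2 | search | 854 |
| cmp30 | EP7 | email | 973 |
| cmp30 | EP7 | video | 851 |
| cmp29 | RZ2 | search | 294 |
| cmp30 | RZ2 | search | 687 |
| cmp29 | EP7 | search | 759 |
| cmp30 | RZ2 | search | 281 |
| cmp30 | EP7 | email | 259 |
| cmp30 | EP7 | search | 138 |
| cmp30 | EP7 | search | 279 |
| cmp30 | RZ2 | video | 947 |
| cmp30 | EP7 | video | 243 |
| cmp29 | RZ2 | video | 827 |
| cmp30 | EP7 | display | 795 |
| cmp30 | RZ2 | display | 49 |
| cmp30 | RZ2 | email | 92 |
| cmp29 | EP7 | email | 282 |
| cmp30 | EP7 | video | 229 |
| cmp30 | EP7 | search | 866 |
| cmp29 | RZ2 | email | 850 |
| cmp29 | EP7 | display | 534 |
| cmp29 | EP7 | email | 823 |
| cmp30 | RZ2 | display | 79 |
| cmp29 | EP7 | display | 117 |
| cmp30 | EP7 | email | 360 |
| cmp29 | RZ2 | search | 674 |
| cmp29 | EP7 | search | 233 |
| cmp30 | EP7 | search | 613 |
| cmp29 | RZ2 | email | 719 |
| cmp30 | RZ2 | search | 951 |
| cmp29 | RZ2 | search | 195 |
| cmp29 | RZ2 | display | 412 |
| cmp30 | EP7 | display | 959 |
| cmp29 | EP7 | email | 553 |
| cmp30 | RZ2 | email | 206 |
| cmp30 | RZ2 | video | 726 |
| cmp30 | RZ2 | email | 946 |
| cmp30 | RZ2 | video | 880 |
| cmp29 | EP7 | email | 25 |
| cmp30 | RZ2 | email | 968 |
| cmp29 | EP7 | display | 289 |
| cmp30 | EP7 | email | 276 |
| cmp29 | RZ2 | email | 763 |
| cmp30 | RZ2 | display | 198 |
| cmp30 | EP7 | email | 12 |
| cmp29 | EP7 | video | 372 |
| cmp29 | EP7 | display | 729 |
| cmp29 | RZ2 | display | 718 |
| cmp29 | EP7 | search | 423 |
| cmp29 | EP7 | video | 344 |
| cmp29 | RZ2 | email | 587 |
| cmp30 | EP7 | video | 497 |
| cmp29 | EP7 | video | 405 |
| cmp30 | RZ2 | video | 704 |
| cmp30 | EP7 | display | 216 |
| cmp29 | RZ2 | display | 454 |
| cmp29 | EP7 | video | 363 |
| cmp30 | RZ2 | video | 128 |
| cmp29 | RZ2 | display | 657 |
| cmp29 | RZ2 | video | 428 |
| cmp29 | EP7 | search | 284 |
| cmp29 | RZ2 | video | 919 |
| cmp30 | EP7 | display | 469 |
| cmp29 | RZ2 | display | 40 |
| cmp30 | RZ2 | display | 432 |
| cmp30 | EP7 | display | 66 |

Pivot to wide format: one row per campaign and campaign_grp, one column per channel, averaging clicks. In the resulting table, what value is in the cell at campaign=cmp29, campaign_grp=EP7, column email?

504.40

Rows with campaign=cmp29, campaign_grp=EP7 and channel=email: clicks values are 839, 282, 823, 553, 25.
(839 + 282 + 823 + 553 + 25) / 5 = 504.40.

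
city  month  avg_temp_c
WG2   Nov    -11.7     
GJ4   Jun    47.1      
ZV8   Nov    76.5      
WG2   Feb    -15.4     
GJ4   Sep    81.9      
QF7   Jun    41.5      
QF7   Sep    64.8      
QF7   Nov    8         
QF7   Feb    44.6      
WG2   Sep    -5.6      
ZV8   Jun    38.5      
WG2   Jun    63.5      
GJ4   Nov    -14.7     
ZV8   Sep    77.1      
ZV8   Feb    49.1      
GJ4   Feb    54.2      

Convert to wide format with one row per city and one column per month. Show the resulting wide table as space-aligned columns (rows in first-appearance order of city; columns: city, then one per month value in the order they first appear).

city  Nov    Jun   Feb    Sep 
WG2   -11.7  63.5  -15.4  -5.6
GJ4   -14.7  47.1  54.2   81.9
ZV8   76.5   38.5  49.1   77.1
QF7   8      41.5  44.6   64.8

Columns: city plus the 4 distinct month values (Nov, Jun, Feb, Sep).
For example, row WG2 column Nov takes avg_temp_c=-11.7 from the long row (WG2, Nov).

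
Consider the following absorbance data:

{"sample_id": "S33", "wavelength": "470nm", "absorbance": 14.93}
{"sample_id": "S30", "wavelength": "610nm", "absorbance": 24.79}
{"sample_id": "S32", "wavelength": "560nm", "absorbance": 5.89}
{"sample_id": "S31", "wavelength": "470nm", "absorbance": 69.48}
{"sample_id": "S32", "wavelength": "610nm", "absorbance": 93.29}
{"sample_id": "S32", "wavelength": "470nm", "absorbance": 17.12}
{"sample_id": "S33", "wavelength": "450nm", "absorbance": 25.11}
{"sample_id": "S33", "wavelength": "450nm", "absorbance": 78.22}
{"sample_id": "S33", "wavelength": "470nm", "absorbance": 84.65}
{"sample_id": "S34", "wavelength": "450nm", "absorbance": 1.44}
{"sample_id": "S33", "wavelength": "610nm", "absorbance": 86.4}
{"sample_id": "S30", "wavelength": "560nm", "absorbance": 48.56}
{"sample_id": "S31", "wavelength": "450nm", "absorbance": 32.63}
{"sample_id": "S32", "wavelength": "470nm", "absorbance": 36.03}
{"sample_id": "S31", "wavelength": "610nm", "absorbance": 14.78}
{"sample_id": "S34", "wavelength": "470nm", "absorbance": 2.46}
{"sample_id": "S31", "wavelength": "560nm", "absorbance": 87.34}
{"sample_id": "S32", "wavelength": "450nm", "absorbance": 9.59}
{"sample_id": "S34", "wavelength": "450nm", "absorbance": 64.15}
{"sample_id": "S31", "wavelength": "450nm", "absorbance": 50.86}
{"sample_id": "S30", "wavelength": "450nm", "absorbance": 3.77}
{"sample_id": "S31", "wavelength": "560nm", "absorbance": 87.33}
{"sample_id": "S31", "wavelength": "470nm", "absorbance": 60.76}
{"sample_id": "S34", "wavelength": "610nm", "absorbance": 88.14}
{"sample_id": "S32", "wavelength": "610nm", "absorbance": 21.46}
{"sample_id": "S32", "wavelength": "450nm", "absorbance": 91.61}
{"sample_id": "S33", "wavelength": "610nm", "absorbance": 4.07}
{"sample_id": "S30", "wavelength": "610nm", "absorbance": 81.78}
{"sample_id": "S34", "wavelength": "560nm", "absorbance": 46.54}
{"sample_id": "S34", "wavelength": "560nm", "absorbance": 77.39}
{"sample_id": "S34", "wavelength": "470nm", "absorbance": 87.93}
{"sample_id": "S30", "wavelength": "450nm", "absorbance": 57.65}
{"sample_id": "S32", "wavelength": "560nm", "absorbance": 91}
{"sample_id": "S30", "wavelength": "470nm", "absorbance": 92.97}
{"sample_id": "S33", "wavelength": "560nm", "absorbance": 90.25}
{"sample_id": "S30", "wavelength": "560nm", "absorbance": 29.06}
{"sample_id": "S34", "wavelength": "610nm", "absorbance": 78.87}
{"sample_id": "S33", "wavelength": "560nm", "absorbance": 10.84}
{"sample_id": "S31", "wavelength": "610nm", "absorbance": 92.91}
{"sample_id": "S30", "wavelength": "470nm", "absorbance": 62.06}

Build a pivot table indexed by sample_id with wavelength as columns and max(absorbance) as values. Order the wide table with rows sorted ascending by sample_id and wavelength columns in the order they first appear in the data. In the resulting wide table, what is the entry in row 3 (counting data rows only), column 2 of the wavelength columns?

93.29

With rows sorted ascending by sample_id, row 3 is sample_id=S32. wavelength columns in first-appearance order: 470nm, 610nm, 560nm, 450nm; column 2 is 610nm.
Long rows with sample_id=S32, wavelength=610nm: max(93.29, 21.46) = 93.29.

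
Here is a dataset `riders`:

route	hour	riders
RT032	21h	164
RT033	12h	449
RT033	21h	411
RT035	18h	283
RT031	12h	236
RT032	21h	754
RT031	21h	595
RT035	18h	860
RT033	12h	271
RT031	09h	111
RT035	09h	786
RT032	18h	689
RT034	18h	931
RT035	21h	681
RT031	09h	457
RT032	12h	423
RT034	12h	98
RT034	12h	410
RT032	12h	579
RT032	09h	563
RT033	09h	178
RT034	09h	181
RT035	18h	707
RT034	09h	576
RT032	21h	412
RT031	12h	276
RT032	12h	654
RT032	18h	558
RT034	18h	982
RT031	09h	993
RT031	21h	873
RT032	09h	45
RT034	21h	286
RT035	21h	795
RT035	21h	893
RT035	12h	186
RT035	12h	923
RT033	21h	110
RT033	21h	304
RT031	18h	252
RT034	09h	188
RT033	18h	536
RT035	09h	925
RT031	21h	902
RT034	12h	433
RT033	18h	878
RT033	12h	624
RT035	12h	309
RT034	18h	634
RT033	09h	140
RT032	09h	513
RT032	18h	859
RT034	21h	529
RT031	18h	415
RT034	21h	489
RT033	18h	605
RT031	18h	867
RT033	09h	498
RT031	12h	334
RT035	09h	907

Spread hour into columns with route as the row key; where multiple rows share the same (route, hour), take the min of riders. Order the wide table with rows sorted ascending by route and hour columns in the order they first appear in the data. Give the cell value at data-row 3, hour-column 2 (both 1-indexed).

271

With rows sorted ascending by route, row 3 is route=RT033. hour columns in first-appearance order: 21h, 12h, 18h, 09h; column 2 is 12h.
Long rows with route=RT033, hour=12h: min(449, 271, 624) = 271.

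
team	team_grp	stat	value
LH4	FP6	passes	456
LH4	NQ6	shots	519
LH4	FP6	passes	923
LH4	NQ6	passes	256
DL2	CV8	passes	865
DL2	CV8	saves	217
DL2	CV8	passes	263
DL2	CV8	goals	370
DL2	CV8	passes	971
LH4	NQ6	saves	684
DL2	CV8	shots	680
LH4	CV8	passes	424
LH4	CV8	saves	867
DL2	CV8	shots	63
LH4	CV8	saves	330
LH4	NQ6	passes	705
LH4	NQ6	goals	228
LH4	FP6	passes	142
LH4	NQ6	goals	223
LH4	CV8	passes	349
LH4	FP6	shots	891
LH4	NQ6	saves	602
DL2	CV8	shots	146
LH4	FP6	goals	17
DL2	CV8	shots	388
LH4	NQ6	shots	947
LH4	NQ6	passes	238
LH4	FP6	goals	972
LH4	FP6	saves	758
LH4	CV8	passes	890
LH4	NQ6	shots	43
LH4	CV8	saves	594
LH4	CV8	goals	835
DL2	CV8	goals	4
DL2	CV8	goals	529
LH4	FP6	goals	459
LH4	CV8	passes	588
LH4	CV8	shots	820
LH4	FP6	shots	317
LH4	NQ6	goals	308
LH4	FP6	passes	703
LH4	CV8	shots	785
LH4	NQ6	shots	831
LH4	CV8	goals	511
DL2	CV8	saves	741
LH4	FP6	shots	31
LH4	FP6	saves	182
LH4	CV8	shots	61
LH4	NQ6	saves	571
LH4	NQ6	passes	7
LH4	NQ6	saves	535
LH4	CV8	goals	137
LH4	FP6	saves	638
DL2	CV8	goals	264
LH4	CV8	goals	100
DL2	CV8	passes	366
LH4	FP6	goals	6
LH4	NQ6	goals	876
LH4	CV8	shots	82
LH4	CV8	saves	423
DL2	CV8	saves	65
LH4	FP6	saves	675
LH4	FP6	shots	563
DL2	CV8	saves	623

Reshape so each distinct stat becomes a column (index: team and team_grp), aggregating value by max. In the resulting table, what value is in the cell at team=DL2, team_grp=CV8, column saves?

741

Rows with team=DL2, team_grp=CV8 and stat=saves: value values are 217, 741, 65, 623.
max(217, 741, 65, 623) = 741.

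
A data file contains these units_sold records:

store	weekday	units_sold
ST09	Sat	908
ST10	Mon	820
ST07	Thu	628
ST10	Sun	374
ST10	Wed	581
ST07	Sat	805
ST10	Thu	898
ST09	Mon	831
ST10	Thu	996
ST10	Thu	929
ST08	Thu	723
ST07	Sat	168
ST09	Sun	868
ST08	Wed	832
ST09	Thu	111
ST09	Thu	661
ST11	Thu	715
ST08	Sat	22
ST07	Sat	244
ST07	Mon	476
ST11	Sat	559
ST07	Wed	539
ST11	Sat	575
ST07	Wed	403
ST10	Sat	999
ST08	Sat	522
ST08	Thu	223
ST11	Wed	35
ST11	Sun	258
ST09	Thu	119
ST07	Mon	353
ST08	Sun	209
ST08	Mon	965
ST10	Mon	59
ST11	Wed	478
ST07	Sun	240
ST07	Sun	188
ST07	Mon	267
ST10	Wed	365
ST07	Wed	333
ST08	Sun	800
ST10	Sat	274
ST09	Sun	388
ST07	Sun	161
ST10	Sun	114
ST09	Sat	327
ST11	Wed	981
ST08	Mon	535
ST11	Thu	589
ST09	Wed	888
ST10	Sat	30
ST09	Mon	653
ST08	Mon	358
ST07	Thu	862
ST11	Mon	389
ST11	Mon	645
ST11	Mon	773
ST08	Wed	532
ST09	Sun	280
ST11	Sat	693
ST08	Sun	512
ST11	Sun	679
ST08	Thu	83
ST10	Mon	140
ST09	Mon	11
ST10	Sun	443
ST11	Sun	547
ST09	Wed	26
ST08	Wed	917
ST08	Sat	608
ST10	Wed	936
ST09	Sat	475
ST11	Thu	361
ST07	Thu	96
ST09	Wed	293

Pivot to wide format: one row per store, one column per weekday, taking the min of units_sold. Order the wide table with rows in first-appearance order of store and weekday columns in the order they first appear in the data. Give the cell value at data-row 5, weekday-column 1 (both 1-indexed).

559

With rows in first-appearance order of store, row 5 is store=ST11. weekday columns in first-appearance order: Sat, Mon, Thu, Sun, Wed; column 1 is Sat.
Long rows with store=ST11, weekday=Sat: min(559, 575, 693) = 559.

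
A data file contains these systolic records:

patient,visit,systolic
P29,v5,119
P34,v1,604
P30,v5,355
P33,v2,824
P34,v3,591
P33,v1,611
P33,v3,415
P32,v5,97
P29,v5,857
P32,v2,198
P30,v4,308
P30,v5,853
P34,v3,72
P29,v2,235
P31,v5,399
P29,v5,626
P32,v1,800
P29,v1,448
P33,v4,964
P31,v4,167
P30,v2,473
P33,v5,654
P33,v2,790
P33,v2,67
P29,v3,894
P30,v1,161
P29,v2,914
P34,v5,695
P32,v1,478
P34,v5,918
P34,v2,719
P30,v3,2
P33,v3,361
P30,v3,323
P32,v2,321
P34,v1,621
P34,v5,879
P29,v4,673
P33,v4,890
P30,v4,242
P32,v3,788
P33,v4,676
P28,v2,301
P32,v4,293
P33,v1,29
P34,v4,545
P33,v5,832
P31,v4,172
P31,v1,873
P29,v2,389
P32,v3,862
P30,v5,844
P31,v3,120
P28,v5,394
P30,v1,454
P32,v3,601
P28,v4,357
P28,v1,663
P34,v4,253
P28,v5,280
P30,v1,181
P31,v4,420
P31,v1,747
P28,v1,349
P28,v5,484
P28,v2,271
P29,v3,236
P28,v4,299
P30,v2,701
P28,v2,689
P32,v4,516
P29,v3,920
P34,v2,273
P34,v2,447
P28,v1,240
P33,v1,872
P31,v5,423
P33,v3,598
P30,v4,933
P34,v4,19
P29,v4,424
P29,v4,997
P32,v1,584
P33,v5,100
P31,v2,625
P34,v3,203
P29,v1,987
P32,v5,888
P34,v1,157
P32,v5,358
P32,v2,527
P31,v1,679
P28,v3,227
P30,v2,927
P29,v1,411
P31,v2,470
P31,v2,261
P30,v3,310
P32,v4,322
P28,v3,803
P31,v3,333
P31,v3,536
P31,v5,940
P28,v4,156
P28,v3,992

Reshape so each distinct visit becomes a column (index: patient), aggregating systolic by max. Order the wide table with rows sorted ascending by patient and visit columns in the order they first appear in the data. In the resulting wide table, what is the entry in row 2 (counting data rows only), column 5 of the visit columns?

997

With rows sorted ascending by patient, row 2 is patient=P29. visit columns in first-appearance order: v5, v1, v2, v3, v4; column 5 is v4.
Long rows with patient=P29, visit=v4: max(673, 424, 997) = 997.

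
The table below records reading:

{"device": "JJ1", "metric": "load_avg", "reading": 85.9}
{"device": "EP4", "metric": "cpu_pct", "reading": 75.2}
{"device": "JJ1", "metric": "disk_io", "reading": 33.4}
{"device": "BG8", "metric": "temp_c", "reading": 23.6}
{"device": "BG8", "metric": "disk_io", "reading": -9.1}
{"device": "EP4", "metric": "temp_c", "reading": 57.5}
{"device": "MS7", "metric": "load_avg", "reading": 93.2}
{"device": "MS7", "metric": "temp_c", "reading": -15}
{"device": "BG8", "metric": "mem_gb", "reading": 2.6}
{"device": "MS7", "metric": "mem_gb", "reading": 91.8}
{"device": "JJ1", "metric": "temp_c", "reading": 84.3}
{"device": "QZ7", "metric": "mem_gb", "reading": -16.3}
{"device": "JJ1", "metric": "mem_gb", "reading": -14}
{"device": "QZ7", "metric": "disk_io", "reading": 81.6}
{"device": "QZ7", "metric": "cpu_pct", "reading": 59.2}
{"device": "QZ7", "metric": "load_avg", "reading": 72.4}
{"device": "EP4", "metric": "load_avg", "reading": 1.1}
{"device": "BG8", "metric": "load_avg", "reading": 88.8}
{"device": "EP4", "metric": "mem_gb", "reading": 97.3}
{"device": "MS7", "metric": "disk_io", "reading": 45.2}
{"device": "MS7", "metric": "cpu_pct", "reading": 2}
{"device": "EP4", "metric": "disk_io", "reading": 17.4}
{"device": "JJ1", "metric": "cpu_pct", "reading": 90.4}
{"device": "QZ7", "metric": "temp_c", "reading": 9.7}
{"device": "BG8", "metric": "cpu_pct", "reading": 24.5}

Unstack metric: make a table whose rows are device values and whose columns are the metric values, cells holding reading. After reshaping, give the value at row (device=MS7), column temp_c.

-15

Wide layout: rows indexed by device, columns are the 5 distinct metric values (load_avg, cpu_pct, disk_io, temp_c, mem_gb).
Cell (device=MS7, metric=temp_c) draws from the long row where device=MS7 and metric=temp_c, which has reading=-15.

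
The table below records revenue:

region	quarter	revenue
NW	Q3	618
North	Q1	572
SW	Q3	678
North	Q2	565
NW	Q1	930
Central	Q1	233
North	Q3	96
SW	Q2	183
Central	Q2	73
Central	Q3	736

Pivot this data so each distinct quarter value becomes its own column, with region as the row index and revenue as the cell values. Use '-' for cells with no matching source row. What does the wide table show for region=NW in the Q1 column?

The long row with region=NW, quarter=Q1 has revenue=930.

930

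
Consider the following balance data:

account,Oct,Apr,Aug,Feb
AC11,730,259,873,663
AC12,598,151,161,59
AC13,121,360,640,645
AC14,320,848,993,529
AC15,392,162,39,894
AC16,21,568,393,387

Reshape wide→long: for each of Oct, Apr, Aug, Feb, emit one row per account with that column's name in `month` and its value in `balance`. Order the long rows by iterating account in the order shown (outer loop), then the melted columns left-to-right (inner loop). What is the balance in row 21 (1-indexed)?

24 rows total (6 × 4). Row 21: index ⌊(21-1)/4⌋ = 5 into account → AC16; (21-1) mod 4 = 0 into the melted columns → Oct.
So row 21 is (AC16, Oct, 21); balance = 21.

21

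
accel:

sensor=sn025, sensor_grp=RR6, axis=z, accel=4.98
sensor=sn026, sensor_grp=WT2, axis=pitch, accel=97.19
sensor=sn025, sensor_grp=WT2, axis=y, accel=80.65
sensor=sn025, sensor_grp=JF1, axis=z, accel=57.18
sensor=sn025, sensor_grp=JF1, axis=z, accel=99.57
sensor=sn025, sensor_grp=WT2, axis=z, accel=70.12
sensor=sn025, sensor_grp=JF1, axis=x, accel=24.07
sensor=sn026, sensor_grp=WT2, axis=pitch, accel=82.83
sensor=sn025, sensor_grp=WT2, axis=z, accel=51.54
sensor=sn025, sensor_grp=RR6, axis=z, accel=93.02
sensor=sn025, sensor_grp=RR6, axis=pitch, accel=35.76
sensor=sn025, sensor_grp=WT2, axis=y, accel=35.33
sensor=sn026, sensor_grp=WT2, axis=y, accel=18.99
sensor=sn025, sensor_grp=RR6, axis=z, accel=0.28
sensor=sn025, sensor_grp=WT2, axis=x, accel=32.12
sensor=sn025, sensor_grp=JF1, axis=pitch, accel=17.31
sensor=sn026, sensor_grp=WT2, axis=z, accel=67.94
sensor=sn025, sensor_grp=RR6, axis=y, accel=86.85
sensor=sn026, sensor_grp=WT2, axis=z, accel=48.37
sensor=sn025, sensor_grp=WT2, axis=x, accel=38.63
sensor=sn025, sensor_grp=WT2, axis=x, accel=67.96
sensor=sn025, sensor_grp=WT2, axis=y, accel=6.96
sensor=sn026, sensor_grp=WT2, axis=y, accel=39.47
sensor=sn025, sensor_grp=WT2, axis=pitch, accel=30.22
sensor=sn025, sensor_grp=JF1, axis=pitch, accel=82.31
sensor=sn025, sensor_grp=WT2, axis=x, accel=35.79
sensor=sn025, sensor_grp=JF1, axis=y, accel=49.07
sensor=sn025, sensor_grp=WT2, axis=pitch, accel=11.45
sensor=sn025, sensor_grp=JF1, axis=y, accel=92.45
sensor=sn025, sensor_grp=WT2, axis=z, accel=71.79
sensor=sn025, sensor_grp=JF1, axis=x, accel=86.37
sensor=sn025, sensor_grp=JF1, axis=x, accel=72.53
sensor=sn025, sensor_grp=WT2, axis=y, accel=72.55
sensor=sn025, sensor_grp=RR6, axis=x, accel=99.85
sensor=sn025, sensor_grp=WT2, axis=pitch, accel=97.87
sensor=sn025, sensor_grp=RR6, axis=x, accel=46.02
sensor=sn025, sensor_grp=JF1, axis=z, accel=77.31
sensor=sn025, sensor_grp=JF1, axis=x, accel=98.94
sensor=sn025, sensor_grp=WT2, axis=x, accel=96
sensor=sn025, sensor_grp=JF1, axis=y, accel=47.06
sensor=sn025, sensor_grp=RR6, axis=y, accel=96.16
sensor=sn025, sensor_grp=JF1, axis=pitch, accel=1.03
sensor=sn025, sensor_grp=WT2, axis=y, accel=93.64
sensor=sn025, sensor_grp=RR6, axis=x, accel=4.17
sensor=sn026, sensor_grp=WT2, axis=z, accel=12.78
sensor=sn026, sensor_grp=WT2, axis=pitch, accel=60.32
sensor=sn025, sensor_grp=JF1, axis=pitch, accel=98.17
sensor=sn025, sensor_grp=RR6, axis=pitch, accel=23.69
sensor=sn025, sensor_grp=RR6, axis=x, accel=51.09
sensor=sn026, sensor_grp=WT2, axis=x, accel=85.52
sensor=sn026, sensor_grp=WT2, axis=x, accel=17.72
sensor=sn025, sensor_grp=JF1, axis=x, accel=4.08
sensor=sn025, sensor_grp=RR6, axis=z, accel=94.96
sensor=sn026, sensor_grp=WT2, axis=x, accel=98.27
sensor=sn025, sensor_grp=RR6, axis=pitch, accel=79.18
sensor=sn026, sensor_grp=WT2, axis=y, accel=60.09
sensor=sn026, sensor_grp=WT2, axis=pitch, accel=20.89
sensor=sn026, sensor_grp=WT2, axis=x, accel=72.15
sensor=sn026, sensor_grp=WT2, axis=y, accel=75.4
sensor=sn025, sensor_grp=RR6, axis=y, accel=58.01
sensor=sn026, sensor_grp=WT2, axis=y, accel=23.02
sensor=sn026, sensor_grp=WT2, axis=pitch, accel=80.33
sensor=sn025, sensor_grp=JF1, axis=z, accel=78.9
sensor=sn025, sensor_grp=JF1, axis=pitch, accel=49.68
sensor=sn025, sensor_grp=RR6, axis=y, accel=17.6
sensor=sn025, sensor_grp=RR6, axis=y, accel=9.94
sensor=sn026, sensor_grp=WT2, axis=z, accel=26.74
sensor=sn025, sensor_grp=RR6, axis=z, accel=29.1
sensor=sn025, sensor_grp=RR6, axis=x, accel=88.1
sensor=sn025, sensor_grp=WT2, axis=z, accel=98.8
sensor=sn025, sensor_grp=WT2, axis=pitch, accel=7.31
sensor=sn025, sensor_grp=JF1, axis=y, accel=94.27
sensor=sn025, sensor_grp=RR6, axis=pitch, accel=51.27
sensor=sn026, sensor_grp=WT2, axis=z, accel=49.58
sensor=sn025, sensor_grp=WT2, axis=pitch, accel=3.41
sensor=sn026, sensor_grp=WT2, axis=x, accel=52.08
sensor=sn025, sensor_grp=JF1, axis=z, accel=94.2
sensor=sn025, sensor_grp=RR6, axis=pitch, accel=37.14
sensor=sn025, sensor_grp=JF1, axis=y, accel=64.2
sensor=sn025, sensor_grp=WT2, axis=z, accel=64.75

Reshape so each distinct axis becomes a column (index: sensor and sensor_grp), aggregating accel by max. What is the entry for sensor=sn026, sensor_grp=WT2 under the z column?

67.94

Rows with sensor=sn026, sensor_grp=WT2 and axis=z: accel values are 67.94, 48.37, 12.78, 26.74, 49.58.
max(67.94, 48.37, 12.78, 26.74, 49.58) = 67.94.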